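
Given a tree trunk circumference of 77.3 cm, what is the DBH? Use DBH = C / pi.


DBH = C / pi = 77.3 / 3.141593 = 24.6054 ≈ 24.61 cm

24.61 cm


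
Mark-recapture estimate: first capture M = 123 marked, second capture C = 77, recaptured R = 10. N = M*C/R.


N = M * C / R = 123 * 77 / 10 = 9471 / 10 = 947.10 ≈ 947

947 individuals


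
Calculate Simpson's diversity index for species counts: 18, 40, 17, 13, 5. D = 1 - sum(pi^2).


Total N = 18 + 40 + 17 + 13 + 5 = 93
Per-species terms:
  p = 18/93 = 0.193548; p^2 = 0.193548^2 = 0.037461
  p = 40/93 = 0.430108; p^2 = 0.430108^2 = 0.184993
  p = 17/93 = 0.182796; p^2 = 0.182796^2 = 0.033414
  p = 13/93 = 0.139785; p^2 = 0.139785^2 = 0.019540
  p = 5/93 = 0.053763; p^2 = 0.053763^2 = 0.002890
sum(p^2) = 0.037461 + 0.184993 + 0.033414 + 0.019540 + 0.002890 = 0.278298
D = 1 - 0.278298 = 0.721702 ≈ 0.7217

0.7217


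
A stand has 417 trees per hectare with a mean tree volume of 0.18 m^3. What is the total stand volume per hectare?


V_stand = 417 * 0.18 = 75.06 ≈ 75.1 m^3/ha

75.1 m^3/ha


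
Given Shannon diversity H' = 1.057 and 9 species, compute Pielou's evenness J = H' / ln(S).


ln(9) = 2.19722
J = H' / ln(S) = 1.057 / 2.19722 = 0.481062 ≈ 0.4811

0.4811


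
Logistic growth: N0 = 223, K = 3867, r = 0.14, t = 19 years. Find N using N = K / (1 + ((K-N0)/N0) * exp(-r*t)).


(K - N0)/N0 = (3867 - 223)/223 = 3644/223 = 16.3408
r*t = 0.14 * 19 = 2.66; exp(-2.66) = 0.0699482
16.3408 * 0.0699482 = 1.14301
1 + 1.14301 = 2.14301
N = 3867 / 2.14301 = 1804.47 ≈ 1804

1804


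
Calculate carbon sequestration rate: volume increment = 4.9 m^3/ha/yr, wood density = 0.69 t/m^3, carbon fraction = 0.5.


C = 4.9 * 0.69 * 0.5 = 1.6905 ≈ 1.69 t C/ha/yr

1.69 t C/ha/yr


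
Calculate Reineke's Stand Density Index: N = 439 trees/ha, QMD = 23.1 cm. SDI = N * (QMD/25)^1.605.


QMD/25 = 23.1/25 = 0.924
(0.924)^1.605 = exp(1.605 * ln(0.924)) = exp(1.605 * (-0.0790432)) = exp(-0.126864) = 0.880853
SDI = 439 * 0.880853 = 386.694 ≈ 387

387


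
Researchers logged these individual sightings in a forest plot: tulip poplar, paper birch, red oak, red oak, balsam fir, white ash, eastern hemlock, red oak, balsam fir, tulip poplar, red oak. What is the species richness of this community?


Total individuals logged = 11
Distinct species (count of individuals): tulip poplar (2), paper birch (1), red oak (4), balsam fir (2), white ash (1), eastern hemlock (1)
Species richness = number of distinct species = 6

6


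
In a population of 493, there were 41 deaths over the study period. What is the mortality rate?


Mortality rate = 41 / 493 = 0.083164 ≈ 0.0832

0.0832


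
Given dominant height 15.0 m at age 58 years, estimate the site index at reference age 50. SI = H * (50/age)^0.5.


50/58 = 0.862069
(0.862069)^0.5 = 0.928477
SI = 15.0 * 0.928477 = 13.9272 ≈ 13.9 m

13.9 m


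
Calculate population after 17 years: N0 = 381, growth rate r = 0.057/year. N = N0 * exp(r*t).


r*t = 0.057 * 17 = 0.969
exp(0.969) = 2.63531
N = 381 * 2.63531 = 1004.05 ≈ 1004

1004


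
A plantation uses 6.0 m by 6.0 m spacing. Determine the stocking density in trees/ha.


N = 10000 / 6.0^2 = 10000 / 36 = 277.778 ≈ 278 trees/ha

278 trees/ha


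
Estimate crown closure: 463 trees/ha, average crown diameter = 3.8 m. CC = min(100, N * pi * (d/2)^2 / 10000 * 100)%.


(d/2)^2 = (3.8/2)^2 = 1.9^2 = 3.61
Crown area = 3.141593 * 3.61 = 11.3412 m^2
N * area / 10000 * 100 = 463 * 11.3412 / 10000 * 100 = 52.5098
CC = min(100, 52.5098) = 52.5098 ≈ 52.5%

52.5%


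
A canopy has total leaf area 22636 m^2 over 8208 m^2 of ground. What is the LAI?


LAI = 22636 / 8208 = 2.7578 ≈ 2.76

2.76


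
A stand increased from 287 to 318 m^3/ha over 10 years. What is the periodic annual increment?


PAI = (V2 - V1) / period = (318 - 287) / 10 = 31 / 10 = 3.10 m^3/ha/yr

3.10 m^3/ha/yr


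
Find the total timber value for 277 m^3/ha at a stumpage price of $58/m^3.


Value = 277 * 58 = $16066/ha

$16066/ha


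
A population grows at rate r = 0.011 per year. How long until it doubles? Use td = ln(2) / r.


td = ln(2) / 0.011 = 0.693147 / 0.011 = 63.0134 ≈ 63.0 years

63.0 years


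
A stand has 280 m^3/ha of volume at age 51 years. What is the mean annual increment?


MAI = 280 / 51 = 5.4902 ≈ 5.49 m^3/ha/yr

5.49 m^3/ha/yr


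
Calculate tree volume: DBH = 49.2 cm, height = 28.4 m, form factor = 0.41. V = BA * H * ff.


(D/200)^2 = (49.2/200)^2 = 0.246^2 = 0.060516
BA = 3.141593 * 0.060516 = 0.190117 m^2
V = 0.190117 * 28.4 * 0.41 = 2.21372 ≈ 2.214 m^3

2.214 m^3


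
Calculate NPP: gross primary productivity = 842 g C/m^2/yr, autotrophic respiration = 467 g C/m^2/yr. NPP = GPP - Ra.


NPP = GPP - Ra = 842 - 467 = 375 g C/m^2/yr

375 g C/m^2/yr


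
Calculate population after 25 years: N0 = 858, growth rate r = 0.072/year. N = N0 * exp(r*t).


r*t = 0.072 * 25 = 1.8
exp(1.8) = 6.04965
N = 858 * 6.04965 = 5190.60 ≈ 5191

5191


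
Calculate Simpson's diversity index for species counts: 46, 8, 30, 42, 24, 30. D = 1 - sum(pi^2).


Total N = 46 + 8 + 30 + 42 + 24 + 30 = 180
Per-species terms:
  p = 46/180 = 0.255556; p^2 = 0.255556^2 = 0.065309
  p = 8/180 = 0.044444; p^2 = 0.044444^2 = 0.001975
  p = 30/180 = 0.166667; p^2 = 0.166667^2 = 0.027778
  p = 42/180 = 0.233333; p^2 = 0.233333^2 = 0.054444
  p = 24/180 = 0.133333; p^2 = 0.133333^2 = 0.017778
  p = 30/180 = 0.166667; p^2 = 0.166667^2 = 0.027778
sum(p^2) = 0.065309 + 0.001975 + 0.027778 + 0.054444 + 0.017778 + 0.027778 = 0.195062
D = 1 - 0.195062 = 0.804938 ≈ 0.8049

0.8049


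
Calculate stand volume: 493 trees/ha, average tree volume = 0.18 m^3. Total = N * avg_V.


V_stand = 493 * 0.18 = 88.74 ≈ 88.7 m^3/ha

88.7 m^3/ha


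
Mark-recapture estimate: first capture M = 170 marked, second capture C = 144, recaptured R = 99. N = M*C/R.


N = M * C / R = 170 * 144 / 99 = 24480 / 99 = 247.27 ≈ 247

247 individuals


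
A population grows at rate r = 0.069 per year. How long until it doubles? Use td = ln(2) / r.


td = ln(2) / 0.069 = 0.693147 / 0.069 = 10.0456 ≈ 10.0 years

10.0 years


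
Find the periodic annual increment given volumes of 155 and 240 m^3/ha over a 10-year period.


PAI = (V2 - V1) / period = (240 - 155) / 10 = 85 / 10 = 8.50 m^3/ha/yr

8.50 m^3/ha/yr


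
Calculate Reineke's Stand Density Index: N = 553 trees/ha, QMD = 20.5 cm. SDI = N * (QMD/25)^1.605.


QMD/25 = 20.5/25 = 0.82
(0.82)^1.605 = exp(1.605 * ln(0.82)) = exp(1.605 * (-0.198451)) = exp(-0.318514) = 0.727229
SDI = 553 * 0.727229 = 402.158 ≈ 402

402


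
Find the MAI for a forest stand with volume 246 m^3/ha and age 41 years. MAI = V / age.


MAI = 246 / 41 = 6.00 m^3/ha/yr

6.00 m^3/ha/yr


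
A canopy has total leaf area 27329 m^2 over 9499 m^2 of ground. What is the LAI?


LAI = 27329 / 9499 = 2.8770 ≈ 2.88

2.88


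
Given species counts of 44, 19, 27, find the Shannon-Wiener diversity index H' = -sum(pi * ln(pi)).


Total N = 44 + 19 + 27 = 90
Per-species terms:
  p = 44/90 = 0.488889; ln(p) = -0.715620; p*ln(p) = 0.488889 * (-0.715620) = -0.349859
  p = 19/90 = 0.211111; ln(p) = -1.555371; p*ln(p) = 0.211111 * (-1.555371) = -0.328356
  p = 27/90 = 0.300000; ln(p) = -1.203973; p*ln(p) = 0.300000 * (-1.203973) = -0.361192
sum(p*ln(p)) = (-0.349859) + (-0.328356) + (-0.361192) = -1.039407
H' = -(-1.039407) = 1.039407 ≈ 1.0394

1.0394


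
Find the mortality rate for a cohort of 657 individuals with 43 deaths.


Mortality rate = 43 / 657 = 0.065449 ≈ 0.0654

0.0654


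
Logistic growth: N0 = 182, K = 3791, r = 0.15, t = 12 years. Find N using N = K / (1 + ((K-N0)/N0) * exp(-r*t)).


(K - N0)/N0 = (3791 - 182)/182 = 3609/182 = 19.8297
r*t = 0.15 * 12 = 1.8; exp(-1.8) = 0.165299
19.8297 * 0.165299 = 3.27783
1 + 3.27783 = 4.27783
N = 3791 / 4.27783 = 886.197 ≈ 886

886


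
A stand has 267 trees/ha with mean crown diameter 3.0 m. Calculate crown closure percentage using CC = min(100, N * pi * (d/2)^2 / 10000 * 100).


(d/2)^2 = (3.0/2)^2 = 1.5^2 = 2.25
Crown area = 3.141593 * 2.25 = 7.06858 m^2
N * area / 10000 * 100 = 267 * 7.06858 / 10000 * 100 = 18.8731
CC = min(100, 18.8731) = 18.8731 ≈ 18.9%

18.9%


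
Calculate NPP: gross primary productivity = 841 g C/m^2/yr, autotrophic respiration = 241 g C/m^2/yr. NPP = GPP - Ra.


NPP = GPP - Ra = 841 - 241 = 600 g C/m^2/yr

600 g C/m^2/yr


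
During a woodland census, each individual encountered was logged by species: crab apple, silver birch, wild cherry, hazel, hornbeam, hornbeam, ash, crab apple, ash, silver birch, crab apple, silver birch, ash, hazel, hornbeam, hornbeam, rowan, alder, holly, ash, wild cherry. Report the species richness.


Total individuals logged = 21
Distinct species (count of individuals): crab apple (3), silver birch (3), wild cherry (2), hazel (2), hornbeam (4), ash (4), rowan (1), alder (1), holly (1)
Species richness = number of distinct species = 9

9


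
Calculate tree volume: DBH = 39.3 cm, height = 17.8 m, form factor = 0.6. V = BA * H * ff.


(D/200)^2 = (39.3/200)^2 = 0.1965^2 = 0.03861225
BA = 3.141593 * 0.03861225 = 0.121304 m^2
V = 0.121304 * 17.8 * 0.6 = 1.29553 ≈ 1.296 m^3

1.296 m^3


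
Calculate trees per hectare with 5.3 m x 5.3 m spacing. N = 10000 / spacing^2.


N = 10000 / 5.3^2 = 10000 / 28.09 = 355.999 ≈ 356 trees/ha

356 trees/ha


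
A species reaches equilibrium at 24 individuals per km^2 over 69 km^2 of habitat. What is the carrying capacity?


K = 24 * 69 = 1656 individuals

1656 individuals


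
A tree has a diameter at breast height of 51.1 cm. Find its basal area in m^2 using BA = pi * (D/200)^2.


D/200 = 51.1/200 = 0.2555 m
(D/200)^2 = 0.2555^2 = 0.06528025
BA = 3.141593 * 0.06528025 = 0.205084 ≈ 0.2051 m^2

0.2051 m^2


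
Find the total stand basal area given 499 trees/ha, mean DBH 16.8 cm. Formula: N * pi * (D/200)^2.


(D/200)^2 = (16.8/200)^2 = 0.084^2 = 0.007056
Individual BA = 3.141593 * 0.007056 = 0.0221671 m^2
Stand BA = 499 * 0.0221671 = 11.0614 ≈ 11.06 m^2/ha

11.06 m^2/ha


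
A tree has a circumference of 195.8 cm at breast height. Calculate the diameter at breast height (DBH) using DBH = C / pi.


DBH = C / pi = 195.8 / 3.141593 = 62.3251 ≈ 62.33 cm

62.33 cm


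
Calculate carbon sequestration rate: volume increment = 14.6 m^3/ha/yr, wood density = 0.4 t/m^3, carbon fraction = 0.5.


C = 14.6 * 0.4 * 0.5 = 2.92 t C/ha/yr

2.92 t C/ha/yr


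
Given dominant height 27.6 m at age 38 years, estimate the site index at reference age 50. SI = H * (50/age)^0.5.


50/38 = 1.31579
(1.31579)^0.5 = 1.14708
SI = 27.6 * 1.14708 = 31.6594 ≈ 31.7 m

31.7 m


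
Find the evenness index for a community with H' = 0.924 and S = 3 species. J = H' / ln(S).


ln(3) = 1.09861
J = H' / ln(S) = 0.924 / 1.09861 = 0.841063 ≈ 0.8411

0.8411


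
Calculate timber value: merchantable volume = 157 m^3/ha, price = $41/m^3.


Value = 157 * 41 = $6437/ha

$6437/ha


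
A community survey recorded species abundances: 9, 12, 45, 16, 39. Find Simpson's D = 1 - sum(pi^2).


Total N = 9 + 12 + 45 + 16 + 39 = 121
Per-species terms:
  p = 9/121 = 0.074380; p^2 = 0.074380^2 = 0.005532
  p = 12/121 = 0.099174; p^2 = 0.099174^2 = 0.009835
  p = 45/121 = 0.371901; p^2 = 0.371901^2 = 0.138310
  p = 16/121 = 0.132231; p^2 = 0.132231^2 = 0.017485
  p = 39/121 = 0.322314; p^2 = 0.322314^2 = 0.103886
sum(p^2) = 0.005532 + 0.009835 + 0.138310 + 0.017485 + 0.103886 = 0.275048
D = 1 - 0.275048 = 0.724952 ≈ 0.7250

0.7250


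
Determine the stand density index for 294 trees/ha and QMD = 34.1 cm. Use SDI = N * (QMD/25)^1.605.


QMD/25 = 34.1/25 = 1.364
(1.364)^1.605 = exp(1.605 * ln(1.364)) = exp(1.605 * 0.310422) = exp(0.498227) = 1.64580
SDI = 294 * 1.64580 = 483.865 ≈ 484

484


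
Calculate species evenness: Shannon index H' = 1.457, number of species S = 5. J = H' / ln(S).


ln(5) = 1.60944
J = H' / ln(S) = 1.457 / 1.60944 = 0.905284 ≈ 0.9053

0.9053


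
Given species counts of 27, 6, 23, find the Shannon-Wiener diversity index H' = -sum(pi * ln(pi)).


Total N = 27 + 6 + 23 = 56
Per-species terms:
  p = 27/56 = 0.482143; ln(p) = -0.729515; p*ln(p) = 0.482143 * (-0.729515) = -0.351731
  p = 6/56 = 0.107143; ln(p) = -2.233591; p*ln(p) = 0.107143 * (-2.233591) = -0.239314
  p = 23/56 = 0.410714; ln(p) = -0.889858; p*ln(p) = 0.410714 * (-0.889858) = -0.365477
sum(p*ln(p)) = (-0.351731) + (-0.239314) + (-0.365477) = -0.956522
H' = -(-0.956522) = 0.956522 ≈ 0.9565

0.9565


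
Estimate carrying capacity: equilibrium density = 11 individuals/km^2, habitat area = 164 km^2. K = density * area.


K = 11 * 164 = 1804 individuals

1804 individuals


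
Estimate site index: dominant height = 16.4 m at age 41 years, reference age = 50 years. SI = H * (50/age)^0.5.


50/41 = 1.21951
(1.21951)^0.5 = 1.10431
SI = 16.4 * 1.10431 = 18.1107 ≈ 18.1 m

18.1 m


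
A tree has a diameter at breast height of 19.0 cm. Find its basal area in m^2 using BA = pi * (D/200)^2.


D/200 = 19.0/200 = 0.095 m
(D/200)^2 = 0.095^2 = 0.009025
BA = 3.141593 * 0.009025 = 0.0283529 ≈ 0.0284 m^2

0.0284 m^2


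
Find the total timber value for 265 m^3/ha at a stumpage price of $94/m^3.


Value = 265 * 94 = $24910/ha

$24910/ha


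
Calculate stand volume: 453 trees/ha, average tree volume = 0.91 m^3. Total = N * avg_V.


V_stand = 453 * 0.91 = 412.23 ≈ 412.2 m^3/ha

412.2 m^3/ha


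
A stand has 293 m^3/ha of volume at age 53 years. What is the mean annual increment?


MAI = 293 / 53 = 5.5283 ≈ 5.53 m^3/ha/yr

5.53 m^3/ha/yr


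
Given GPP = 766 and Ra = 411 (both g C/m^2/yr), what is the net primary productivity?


NPP = GPP - Ra = 766 - 411 = 355 g C/m^2/yr

355 g C/m^2/yr


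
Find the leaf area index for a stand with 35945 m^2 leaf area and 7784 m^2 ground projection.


LAI = 35945 / 7784 = 4.6178 ≈ 4.62

4.62


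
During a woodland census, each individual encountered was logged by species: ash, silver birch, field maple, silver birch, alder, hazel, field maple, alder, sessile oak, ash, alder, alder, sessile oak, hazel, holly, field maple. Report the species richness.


Total individuals logged = 16
Distinct species (count of individuals): ash (2), silver birch (2), field maple (3), alder (4), hazel (2), sessile oak (2), holly (1)
Species richness = number of distinct species = 7

7


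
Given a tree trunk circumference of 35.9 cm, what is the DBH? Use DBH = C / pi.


DBH = C / pi = 35.9 / 3.141593 = 11.4273 ≈ 11.43 cm

11.43 cm


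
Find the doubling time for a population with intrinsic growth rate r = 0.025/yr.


td = ln(2) / 0.025 = 0.693147 / 0.025 = 27.7259 ≈ 27.7 years

27.7 years


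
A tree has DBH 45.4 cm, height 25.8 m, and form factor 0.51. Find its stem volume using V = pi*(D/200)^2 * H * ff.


(D/200)^2 = (45.4/200)^2 = 0.227^2 = 0.051529
BA = 3.141593 * 0.051529 = 0.161883 m^2
V = 0.161883 * 25.8 * 0.51 = 2.13006 ≈ 2.130 m^3

2.130 m^3


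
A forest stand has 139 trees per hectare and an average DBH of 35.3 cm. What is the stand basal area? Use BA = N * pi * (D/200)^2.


(D/200)^2 = (35.3/200)^2 = 0.1765^2 = 0.03115225
Individual BA = 3.141593 * 0.03115225 = 0.0978677 m^2
Stand BA = 139 * 0.0978677 = 13.6036 ≈ 13.60 m^2/ha

13.60 m^2/ha


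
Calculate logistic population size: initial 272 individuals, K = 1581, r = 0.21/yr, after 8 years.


(K - N0)/N0 = (1581 - 272)/272 = 1309/272 = 4.81250
r*t = 0.21 * 8 = 1.68; exp(-1.68) = 0.186374
4.81250 * 0.186374 = 0.896925
1 + 0.896925 = 1.89693
N = 1581 / 1.89693 = 833.452 ≈ 833

833


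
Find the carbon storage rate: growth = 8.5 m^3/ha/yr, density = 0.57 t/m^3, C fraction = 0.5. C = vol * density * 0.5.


C = 8.5 * 0.57 * 0.5 = 2.4225 ≈ 2.42 t C/ha/yr

2.42 t C/ha/yr


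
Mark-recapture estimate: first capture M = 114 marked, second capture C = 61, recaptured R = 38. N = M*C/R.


N = M * C / R = 114 * 61 / 38 = 6954 / 38 = 183

183 individuals


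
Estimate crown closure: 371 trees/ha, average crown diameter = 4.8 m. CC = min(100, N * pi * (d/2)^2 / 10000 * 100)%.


(d/2)^2 = (4.8/2)^2 = 2.4^2 = 5.76
Crown area = 3.141593 * 5.76 = 18.0956 m^2
N * area / 10000 * 100 = 371 * 18.0956 / 10000 * 100 = 67.1347
CC = min(100, 67.1347) = 67.1347 ≈ 67.1%

67.1%


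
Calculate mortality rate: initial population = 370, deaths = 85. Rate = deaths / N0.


Mortality rate = 85 / 370 = 0.229730 ≈ 0.2297

0.2297


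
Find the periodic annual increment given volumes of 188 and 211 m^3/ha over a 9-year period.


PAI = (V2 - V1) / period = (211 - 188) / 9 = 23 / 9 = 2.5556 ≈ 2.56 m^3/ha/yr

2.56 m^3/ha/yr


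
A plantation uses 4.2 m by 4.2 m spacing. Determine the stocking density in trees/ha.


N = 10000 / 4.2^2 = 10000 / 17.64 = 566.893 ≈ 567 trees/ha

567 trees/ha


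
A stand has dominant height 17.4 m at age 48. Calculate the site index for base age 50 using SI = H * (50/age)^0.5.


50/48 = 1.04167
(1.04167)^0.5 = 1.02062
SI = 17.4 * 1.02062 = 17.7588 ≈ 17.8 m

17.8 m


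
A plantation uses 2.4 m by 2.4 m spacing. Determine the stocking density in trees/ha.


N = 10000 / 2.4^2 = 10000 / 5.76 = 1736.11 ≈ 1736 trees/ha

1736 trees/ha


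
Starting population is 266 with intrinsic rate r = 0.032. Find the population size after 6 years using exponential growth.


r*t = 0.032 * 6 = 0.192
exp(0.192) = 1.21167
N = 266 * 1.21167 = 322.304 ≈ 322

322


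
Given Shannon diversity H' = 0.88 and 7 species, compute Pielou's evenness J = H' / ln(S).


ln(7) = 1.94591
J = H' / ln(S) = 0.88 / 1.94591 = 0.452231 ≈ 0.4522

0.4522


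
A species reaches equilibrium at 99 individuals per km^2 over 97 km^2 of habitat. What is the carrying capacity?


K = 99 * 97 = 9603 individuals

9603 individuals


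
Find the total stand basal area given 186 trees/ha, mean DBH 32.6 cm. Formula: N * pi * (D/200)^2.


(D/200)^2 = (32.6/200)^2 = 0.163^2 = 0.026569
Individual BA = 3.141593 * 0.026569 = 0.0834690 m^2
Stand BA = 186 * 0.0834690 = 15.5252 ≈ 15.53 m^2/ha

15.53 m^2/ha


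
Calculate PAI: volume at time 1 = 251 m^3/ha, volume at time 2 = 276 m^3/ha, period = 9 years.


PAI = (V2 - V1) / period = (276 - 251) / 9 = 25 / 9 = 2.7778 ≈ 2.78 m^3/ha/yr

2.78 m^3/ha/yr


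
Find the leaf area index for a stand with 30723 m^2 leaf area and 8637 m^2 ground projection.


LAI = 30723 / 8637 = 3.5571 ≈ 3.56

3.56


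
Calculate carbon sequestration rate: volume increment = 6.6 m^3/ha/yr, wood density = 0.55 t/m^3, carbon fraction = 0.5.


C = 6.6 * 0.55 * 0.5 = 1.815 ≈ 1.82 t C/ha/yr

1.82 t C/ha/yr


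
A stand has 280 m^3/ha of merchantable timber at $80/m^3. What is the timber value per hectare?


Value = 280 * 80 = $22400/ha

$22400/ha


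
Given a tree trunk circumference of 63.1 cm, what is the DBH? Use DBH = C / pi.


DBH = C / pi = 63.1 / 3.141593 = 20.0854 ≈ 20.09 cm

20.09 cm


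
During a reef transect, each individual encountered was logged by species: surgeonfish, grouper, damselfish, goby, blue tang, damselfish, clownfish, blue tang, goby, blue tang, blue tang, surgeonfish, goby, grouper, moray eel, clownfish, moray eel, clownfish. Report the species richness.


Total individuals logged = 18
Distinct species (count of individuals): surgeonfish (2), grouper (2), damselfish (2), goby (3), blue tang (4), clownfish (3), moray eel (2)
Species richness = number of distinct species = 7

7


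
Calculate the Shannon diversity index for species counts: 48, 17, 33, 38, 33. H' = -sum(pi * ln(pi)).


Total N = 48 + 17 + 33 + 38 + 33 = 169
Per-species terms:
  p = 48/169 = 0.284024; ln(p) = -1.258697; p*ln(p) = 0.284024 * (-1.258697) = -0.357500
  p = 17/169 = 0.100592; ln(p) = -2.296683; p*ln(p) = 0.100592 * (-2.296683) = -0.231028
  p = 33/169 = 0.195266; ln(p) = -1.633393; p*ln(p) = 0.195266 * (-1.633393) = -0.318946
  p = 38/169 = 0.224852; ln(p) = -1.492313; p*ln(p) = 0.224852 * (-1.492313) = -0.335550
  p = 33/169 = 0.195266; ln(p) = -1.633393; p*ln(p) = 0.195266 * (-1.633393) = -0.318946
sum(p*ln(p)) = (-0.357500) + (-0.231028) + (-0.318946) + (-0.335550) + (-0.318946) = -1.561970
H' = -(-1.561970) = 1.561970 ≈ 1.5620

1.5620


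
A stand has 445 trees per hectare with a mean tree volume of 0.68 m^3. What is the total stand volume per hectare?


V_stand = 445 * 0.68 = 302.6 m^3/ha

302.6 m^3/ha


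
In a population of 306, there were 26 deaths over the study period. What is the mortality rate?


Mortality rate = 26 / 306 = 0.084967 ≈ 0.0850

0.0850


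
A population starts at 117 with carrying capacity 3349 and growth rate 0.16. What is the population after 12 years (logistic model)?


(K - N0)/N0 = (3349 - 117)/117 = 3232/117 = 27.6239
r*t = 0.16 * 12 = 1.92; exp(-1.92) = 0.146607
27.6239 * 0.146607 = 4.04986
1 + 4.04986 = 5.04986
N = 3349 / 5.04986 = 663.187 ≈ 663

663


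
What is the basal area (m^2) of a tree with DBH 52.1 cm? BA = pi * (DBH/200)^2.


D/200 = 52.1/200 = 0.2605 m
(D/200)^2 = 0.2605^2 = 0.06786025
BA = 3.141593 * 0.06786025 = 0.213189 ≈ 0.2132 m^2

0.2132 m^2


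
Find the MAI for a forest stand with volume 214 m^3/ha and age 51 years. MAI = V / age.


MAI = 214 / 51 = 4.1961 ≈ 4.20 m^3/ha/yr

4.20 m^3/ha/yr


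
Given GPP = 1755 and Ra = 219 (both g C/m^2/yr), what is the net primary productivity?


NPP = GPP - Ra = 1755 - 219 = 1536 g C/m^2/yr

1536 g C/m^2/yr


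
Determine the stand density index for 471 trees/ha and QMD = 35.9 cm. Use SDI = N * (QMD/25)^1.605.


QMD/25 = 35.9/25 = 1.436
(1.436)^1.605 = exp(1.605 * ln(1.436)) = exp(1.605 * 0.361861) = exp(0.580787) = 1.78744
SDI = 471 * 1.78744 = 841.884 ≈ 842

842


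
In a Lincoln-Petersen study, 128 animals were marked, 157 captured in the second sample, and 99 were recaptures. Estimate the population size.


N = M * C / R = 128 * 157 / 99 = 20096 / 99 = 202.99 ≈ 203

203 individuals


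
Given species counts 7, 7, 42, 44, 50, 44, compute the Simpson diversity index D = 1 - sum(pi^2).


Total N = 7 + 7 + 42 + 44 + 50 + 44 = 194
Per-species terms:
  p = 7/194 = 0.036082; p^2 = 0.036082^2 = 0.001302
  p = 7/194 = 0.036082; p^2 = 0.036082^2 = 0.001302
  p = 42/194 = 0.216495; p^2 = 0.216495^2 = 0.046870
  p = 44/194 = 0.226804; p^2 = 0.226804^2 = 0.051440
  p = 50/194 = 0.257732; p^2 = 0.257732^2 = 0.066426
  p = 44/194 = 0.226804; p^2 = 0.226804^2 = 0.051440
sum(p^2) = 0.001302 + 0.001302 + 0.046870 + 0.051440 + 0.066426 + 0.051440 = 0.218780
D = 1 - 0.218780 = 0.781220 ≈ 0.7812

0.7812


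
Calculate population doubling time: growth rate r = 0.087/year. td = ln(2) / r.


td = ln(2) / 0.087 = 0.693147 / 0.087 = 7.96721 ≈ 8.0 years

8.0 years


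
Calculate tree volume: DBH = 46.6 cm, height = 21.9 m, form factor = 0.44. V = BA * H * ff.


(D/200)^2 = (46.6/200)^2 = 0.233^2 = 0.054289
BA = 3.141593 * 0.054289 = 0.170554 m^2
V = 0.170554 * 21.9 * 0.44 = 1.64346 ≈ 1.643 m^3

1.643 m^3


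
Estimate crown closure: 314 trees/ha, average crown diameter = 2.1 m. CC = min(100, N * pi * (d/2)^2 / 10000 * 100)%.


(d/2)^2 = (2.1/2)^2 = 1.05^2 = 1.1025
Crown area = 3.141593 * 1.1025 = 3.46361 m^2
N * area / 10000 * 100 = 314 * 3.46361 / 10000 * 100 = 10.8757
CC = min(100, 10.8757) = 10.8757 ≈ 10.9%

10.9%


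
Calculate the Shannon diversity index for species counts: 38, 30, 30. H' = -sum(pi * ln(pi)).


Total N = 38 + 30 + 30 = 98
Per-species terms:
  p = 38/98 = 0.387755; ln(p) = -0.947382; p*ln(p) = 0.387755 * (-0.947382) = -0.367352
  p = 30/98 = 0.306122; ln(p) = -1.183772; p*ln(p) = 0.306122 * (-1.183772) = -0.362379
  p = 30/98 = 0.306122; ln(p) = -1.183772; p*ln(p) = 0.306122 * (-1.183772) = -0.362379
sum(p*ln(p)) = (-0.367352) + (-0.362379) + (-0.362379) = -1.092110
H' = -(-1.092110) = 1.092110 ≈ 1.0921

1.0921


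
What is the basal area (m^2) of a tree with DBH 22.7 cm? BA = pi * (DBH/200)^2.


D/200 = 22.7/200 = 0.1135 m
(D/200)^2 = 0.1135^2 = 0.01288225
BA = 3.141593 * 0.01288225 = 0.0404708 ≈ 0.0405 m^2

0.0405 m^2


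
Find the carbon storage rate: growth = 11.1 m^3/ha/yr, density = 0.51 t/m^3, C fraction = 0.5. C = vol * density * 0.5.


C = 11.1 * 0.51 * 0.5 = 2.8305 ≈ 2.83 t C/ha/yr

2.83 t C/ha/yr


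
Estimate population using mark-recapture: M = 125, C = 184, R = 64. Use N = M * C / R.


N = M * C / R = 125 * 184 / 64 = 23000 / 64 = 359.38 ≈ 359

359 individuals


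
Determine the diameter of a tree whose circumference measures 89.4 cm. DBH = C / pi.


DBH = C / pi = 89.4 / 3.141593 = 28.4569 ≈ 28.46 cm

28.46 cm


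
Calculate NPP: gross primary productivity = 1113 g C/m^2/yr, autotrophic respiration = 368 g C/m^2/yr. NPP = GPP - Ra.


NPP = GPP - Ra = 1113 - 368 = 745 g C/m^2/yr

745 g C/m^2/yr


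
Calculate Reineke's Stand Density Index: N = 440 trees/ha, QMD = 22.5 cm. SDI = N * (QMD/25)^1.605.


QMD/25 = 22.5/25 = 0.9
(0.9)^1.605 = exp(1.605 * ln(0.9)) = exp(1.605 * (-0.105361)) = exp(-0.169104) = 0.844421
SDI = 440 * 0.844421 = 371.545 ≈ 372

372


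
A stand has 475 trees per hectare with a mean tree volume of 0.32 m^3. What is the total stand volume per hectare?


V_stand = 475 * 0.32 = 152.0 m^3/ha

152.0 m^3/ha


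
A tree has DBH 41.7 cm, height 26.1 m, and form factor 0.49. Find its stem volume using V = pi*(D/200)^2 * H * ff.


(D/200)^2 = (41.7/200)^2 = 0.2085^2 = 0.04347225
BA = 3.141593 * 0.04347225 = 0.136572 m^2
V = 0.136572 * 26.1 * 0.49 = 1.74662 ≈ 1.747 m^3

1.747 m^3


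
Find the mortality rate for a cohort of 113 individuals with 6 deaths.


Mortality rate = 6 / 113 = 0.053097 ≈ 0.0531

0.0531


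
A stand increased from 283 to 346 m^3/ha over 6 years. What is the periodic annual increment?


PAI = (V2 - V1) / period = (346 - 283) / 6 = 63 / 6 = 10.50 m^3/ha/yr

10.50 m^3/ha/yr


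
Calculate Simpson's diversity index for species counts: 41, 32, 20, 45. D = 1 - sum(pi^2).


Total N = 41 + 32 + 20 + 45 = 138
Per-species terms:
  p = 41/138 = 0.297101; p^2 = 0.297101^2 = 0.088269
  p = 32/138 = 0.231884; p^2 = 0.231884^2 = 0.053770
  p = 20/138 = 0.144928; p^2 = 0.144928^2 = 0.021004
  p = 45/138 = 0.326087; p^2 = 0.326087^2 = 0.106333
sum(p^2) = 0.088269 + 0.053770 + 0.021004 + 0.106333 = 0.269376
D = 1 - 0.269376 = 0.730624 ≈ 0.7306

0.7306


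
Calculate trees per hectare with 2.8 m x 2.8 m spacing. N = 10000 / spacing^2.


N = 10000 / 2.8^2 = 10000 / 7.84 = 1275.51 ≈ 1276 trees/ha

1276 trees/ha


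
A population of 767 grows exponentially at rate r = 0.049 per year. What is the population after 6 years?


r*t = 0.049 * 6 = 0.294
exp(0.294) = 1.34178
N = 767 * 1.34178 = 1029.15 ≈ 1029

1029


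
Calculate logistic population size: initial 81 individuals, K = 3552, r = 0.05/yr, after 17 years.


(K - N0)/N0 = (3552 - 81)/81 = 3471/81 = 42.8519
r*t = 0.05 * 17 = 0.85; exp(-0.85) = 0.427415
42.8519 * 0.427415 = 18.3155
1 + 18.3155 = 19.3155
N = 3552 / 19.3155 = 183.894 ≈ 184

184


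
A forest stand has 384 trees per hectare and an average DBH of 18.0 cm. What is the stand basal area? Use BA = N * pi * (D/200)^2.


(D/200)^2 = (18.0/200)^2 = 0.09^2 = 0.0081
Individual BA = 3.141593 * 0.0081 = 0.0254469 m^2
Stand BA = 384 * 0.0254469 = 9.77161 ≈ 9.77 m^2/ha

9.77 m^2/ha


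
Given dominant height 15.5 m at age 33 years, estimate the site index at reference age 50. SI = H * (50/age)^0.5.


50/33 = 1.51515
(1.51515)^0.5 = 1.23091
SI = 15.5 * 1.23091 = 19.0791 ≈ 19.1 m

19.1 m


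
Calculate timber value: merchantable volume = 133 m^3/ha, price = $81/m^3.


Value = 133 * 81 = $10773/ha

$10773/ha


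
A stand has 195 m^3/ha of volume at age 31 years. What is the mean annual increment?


MAI = 195 / 31 = 6.2903 ≈ 6.29 m^3/ha/yr

6.29 m^3/ha/yr


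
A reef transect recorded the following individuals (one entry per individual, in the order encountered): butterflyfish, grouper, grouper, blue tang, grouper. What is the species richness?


Total individuals logged = 5
Distinct species (count of individuals): butterflyfish (1), grouper (3), blue tang (1)
Species richness = number of distinct species = 3

3


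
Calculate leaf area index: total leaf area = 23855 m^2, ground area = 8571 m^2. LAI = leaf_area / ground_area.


LAI = 23855 / 8571 = 2.7832 ≈ 2.78

2.78


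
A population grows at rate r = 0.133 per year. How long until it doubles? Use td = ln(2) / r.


td = ln(2) / 0.133 = 0.693147 / 0.133 = 5.21163 ≈ 5.2 years

5.2 years


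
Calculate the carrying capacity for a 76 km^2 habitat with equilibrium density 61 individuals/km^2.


K = 61 * 76 = 4636 individuals

4636 individuals


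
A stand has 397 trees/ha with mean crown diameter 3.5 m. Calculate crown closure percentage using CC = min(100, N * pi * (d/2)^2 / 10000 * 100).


(d/2)^2 = (3.5/2)^2 = 1.75^2 = 3.0625
Crown area = 3.141593 * 3.0625 = 9.62113 m^2
N * area / 10000 * 100 = 397 * 9.62113 / 10000 * 100 = 38.1959
CC = min(100, 38.1959) = 38.1959 ≈ 38.2%

38.2%


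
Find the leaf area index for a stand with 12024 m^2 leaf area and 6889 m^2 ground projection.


LAI = 12024 / 6889 = 1.7454 ≈ 1.75

1.75


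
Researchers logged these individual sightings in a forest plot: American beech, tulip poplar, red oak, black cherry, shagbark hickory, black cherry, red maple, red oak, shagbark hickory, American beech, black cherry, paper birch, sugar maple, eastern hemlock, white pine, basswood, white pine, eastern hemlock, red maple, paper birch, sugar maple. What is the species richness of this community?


Total individuals logged = 21
Distinct species (count of individuals): American beech (2), tulip poplar (1), red oak (2), black cherry (3), shagbark hickory (2), red maple (2), paper birch (2), sugar maple (2), eastern hemlock (2), white pine (2), basswood (1)
Species richness = number of distinct species = 11

11


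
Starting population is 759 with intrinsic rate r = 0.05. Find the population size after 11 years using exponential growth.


r*t = 0.05 * 11 = 0.55
exp(0.55) = 1.73325
N = 759 * 1.73325 = 1315.54 ≈ 1316

1316


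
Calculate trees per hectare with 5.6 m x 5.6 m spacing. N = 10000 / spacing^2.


N = 10000 / 5.6^2 = 10000 / 31.36 = 318.878 ≈ 319 trees/ha

319 trees/ha


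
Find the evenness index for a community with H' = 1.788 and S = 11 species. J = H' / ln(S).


ln(11) = 2.39790
J = H' / ln(S) = 1.788 / 2.39790 = 0.745652 ≈ 0.7457

0.7457


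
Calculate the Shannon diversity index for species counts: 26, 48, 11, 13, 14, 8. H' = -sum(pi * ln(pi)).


Total N = 26 + 48 + 11 + 13 + 14 + 8 = 120
Per-species terms:
  p = 26/120 = 0.216667; ln(p) = -1.529394; p*ln(p) = 0.216667 * (-1.529394) = -0.331369
  p = 48/120 = 0.400000; ln(p) = -0.916291; p*ln(p) = 0.400000 * (-0.916291) = -0.366516
  p = 11/120 = 0.091667; ln(p) = -2.389593; p*ln(p) = 0.091667 * (-2.389593) = -0.219047
  p = 13/120 = 0.108333; ln(p) = -2.222545; p*ln(p) = 0.108333 * (-2.222545) = -0.240775
  p = 14/120 = 0.116667; ln(p) = -2.148432; p*ln(p) = 0.116667 * (-2.148432) = -0.250651
  p = 8/120 = 0.066667; ln(p) = -2.708045; p*ln(p) = 0.066667 * (-2.708045) = -0.180537
sum(p*ln(p)) = (-0.331369) + (-0.366516) + (-0.219047) + (-0.240775) + (-0.250651) + (-0.180537) = -1.588895
H' = -(-1.588895) = 1.588895 ≈ 1.5889

1.5889


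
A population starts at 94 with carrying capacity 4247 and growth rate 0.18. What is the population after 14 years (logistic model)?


(K - N0)/N0 = (4247 - 94)/94 = 4153/94 = 44.1809
r*t = 0.18 * 14 = 2.52; exp(-2.52) = 0.0804596
44.1809 * 0.0804596 = 3.55478
1 + 3.55478 = 4.55478
N = 4247 / 4.55478 = 932.427 ≈ 932

932


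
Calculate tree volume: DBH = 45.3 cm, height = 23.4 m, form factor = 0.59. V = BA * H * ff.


(D/200)^2 = (45.3/200)^2 = 0.2265^2 = 0.05130225
BA = 3.141593 * 0.05130225 = 0.161171 m^2
V = 0.161171 * 23.4 * 0.59 = 2.22513 ≈ 2.225 m^3

2.225 m^3


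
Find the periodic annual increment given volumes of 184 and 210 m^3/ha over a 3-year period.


PAI = (V2 - V1) / period = (210 - 184) / 3 = 26 / 3 = 8.6667 ≈ 8.67 m^3/ha/yr

8.67 m^3/ha/yr


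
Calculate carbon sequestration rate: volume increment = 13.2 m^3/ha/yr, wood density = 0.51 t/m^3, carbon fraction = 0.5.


C = 13.2 * 0.51 * 0.5 = 3.366 ≈ 3.37 t C/ha/yr

3.37 t C/ha/yr


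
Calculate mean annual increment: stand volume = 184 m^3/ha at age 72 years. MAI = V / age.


MAI = 184 / 72 = 2.5556 ≈ 2.56 m^3/ha/yr

2.56 m^3/ha/yr


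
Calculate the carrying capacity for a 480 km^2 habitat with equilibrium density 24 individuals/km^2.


K = 24 * 480 = 11520 individuals

11520 individuals


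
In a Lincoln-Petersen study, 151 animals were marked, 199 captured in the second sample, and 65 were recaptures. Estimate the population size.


N = M * C / R = 151 * 199 / 65 = 30049 / 65 = 462.29 ≈ 462

462 individuals


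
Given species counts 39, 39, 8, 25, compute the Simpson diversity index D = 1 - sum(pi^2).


Total N = 39 + 39 + 8 + 25 = 111
Per-species terms:
  p = 39/111 = 0.351351; p^2 = 0.351351^2 = 0.123448
  p = 39/111 = 0.351351; p^2 = 0.351351^2 = 0.123448
  p = 8/111 = 0.072072; p^2 = 0.072072^2 = 0.005194
  p = 25/111 = 0.225225; p^2 = 0.225225^2 = 0.050726
sum(p^2) = 0.123448 + 0.123448 + 0.005194 + 0.050726 = 0.302816
D = 1 - 0.302816 = 0.697184 ≈ 0.6972

0.6972


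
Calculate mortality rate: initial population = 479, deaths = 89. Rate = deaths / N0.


Mortality rate = 89 / 479 = 0.185804 ≈ 0.1858

0.1858


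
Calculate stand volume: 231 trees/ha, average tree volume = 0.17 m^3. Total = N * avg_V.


V_stand = 231 * 0.17 = 39.27 ≈ 39.3 m^3/ha

39.3 m^3/ha


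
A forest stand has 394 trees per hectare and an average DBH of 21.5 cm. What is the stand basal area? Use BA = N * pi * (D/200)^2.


(D/200)^2 = (21.5/200)^2 = 0.1075^2 = 0.01155625
Individual BA = 3.141593 * 0.01155625 = 0.0363050 m^2
Stand BA = 394 * 0.0363050 = 14.3042 ≈ 14.30 m^2/ha

14.30 m^2/ha


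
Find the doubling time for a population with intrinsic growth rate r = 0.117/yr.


td = ln(2) / 0.117 = 0.693147 / 0.117 = 5.92433 ≈ 5.9 years

5.9 years


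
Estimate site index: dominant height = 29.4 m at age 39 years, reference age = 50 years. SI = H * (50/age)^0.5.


50/39 = 1.28205
(1.28205)^0.5 = 1.13228
SI = 29.4 * 1.13228 = 33.2890 ≈ 33.3 m

33.3 m


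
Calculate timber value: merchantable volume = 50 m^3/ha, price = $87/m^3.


Value = 50 * 87 = $4350/ha

$4350/ha


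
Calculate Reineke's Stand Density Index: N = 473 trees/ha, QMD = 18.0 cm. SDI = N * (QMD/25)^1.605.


QMD/25 = 18.0/25 = 0.72
(0.72)^1.605 = exp(1.605 * ln(0.72)) = exp(1.605 * (-0.328504)) = exp(-0.527249) = 0.590226
SDI = 473 * 0.590226 = 279.177 ≈ 279

279


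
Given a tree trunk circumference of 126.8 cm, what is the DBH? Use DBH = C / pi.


DBH = C / pi = 126.8 / 3.141593 = 40.3617 ≈ 40.36 cm

40.36 cm


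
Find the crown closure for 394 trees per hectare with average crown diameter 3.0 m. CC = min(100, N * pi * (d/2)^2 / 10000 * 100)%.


(d/2)^2 = (3.0/2)^2 = 1.5^2 = 2.25
Crown area = 3.141593 * 2.25 = 7.06858 m^2
N * area / 10000 * 100 = 394 * 7.06858 / 10000 * 100 = 27.8502
CC = min(100, 27.8502) = 27.8502 ≈ 27.9%

27.9%


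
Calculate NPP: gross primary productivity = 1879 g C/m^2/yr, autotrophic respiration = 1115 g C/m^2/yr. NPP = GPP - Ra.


NPP = GPP - Ra = 1879 - 1115 = 764 g C/m^2/yr

764 g C/m^2/yr


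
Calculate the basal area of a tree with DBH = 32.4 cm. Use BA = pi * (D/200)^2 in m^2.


D/200 = 32.4/200 = 0.162 m
(D/200)^2 = 0.162^2 = 0.026244
BA = 3.141593 * 0.026244 = 0.0824480 ≈ 0.0824 m^2

0.0824 m^2


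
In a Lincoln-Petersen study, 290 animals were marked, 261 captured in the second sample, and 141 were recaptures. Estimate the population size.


N = M * C / R = 290 * 261 / 141 = 75690 / 141 = 536.81 ≈ 537

537 individuals


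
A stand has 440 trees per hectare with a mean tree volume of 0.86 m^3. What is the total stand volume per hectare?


V_stand = 440 * 0.86 = 378.4 m^3/ha

378.4 m^3/ha


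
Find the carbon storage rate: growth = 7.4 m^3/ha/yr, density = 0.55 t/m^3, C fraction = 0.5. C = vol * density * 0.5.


C = 7.4 * 0.55 * 0.5 = 2.035 ≈ 2.04 t C/ha/yr

2.04 t C/ha/yr


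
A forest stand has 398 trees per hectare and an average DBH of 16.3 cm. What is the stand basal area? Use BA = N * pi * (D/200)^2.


(D/200)^2 = (16.3/200)^2 = 0.0815^2 = 0.00664225
Individual BA = 3.141593 * 0.00664225 = 0.0208672 m^2
Stand BA = 398 * 0.0208672 = 8.30515 ≈ 8.31 m^2/ha

8.31 m^2/ha


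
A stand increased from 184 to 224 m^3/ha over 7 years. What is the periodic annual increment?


PAI = (V2 - V1) / period = (224 - 184) / 7 = 40 / 7 = 5.7143 ≈ 5.71 m^3/ha/yr

5.71 m^3/ha/yr


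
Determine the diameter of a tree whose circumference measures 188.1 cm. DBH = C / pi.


DBH = C / pi = 188.1 / 3.141593 = 59.8741 ≈ 59.87 cm

59.87 cm


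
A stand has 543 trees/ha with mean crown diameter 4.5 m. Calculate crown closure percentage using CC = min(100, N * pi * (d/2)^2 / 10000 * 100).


(d/2)^2 = (4.5/2)^2 = 2.25^2 = 5.0625
Crown area = 3.141593 * 5.0625 = 15.9043 m^2
N * area / 10000 * 100 = 543 * 15.9043 / 10000 * 100 = 86.3603
CC = min(100, 86.3603) = 86.3603 ≈ 86.4%

86.4%


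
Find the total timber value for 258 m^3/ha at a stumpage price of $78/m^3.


Value = 258 * 78 = $20124/ha

$20124/ha


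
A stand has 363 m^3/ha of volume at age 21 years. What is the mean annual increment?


MAI = 363 / 21 = 17.2857 ≈ 17.29 m^3/ha/yr

17.29 m^3/ha/yr


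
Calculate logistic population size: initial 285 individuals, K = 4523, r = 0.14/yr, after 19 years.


(K - N0)/N0 = (4523 - 285)/285 = 4238/285 = 14.8702
r*t = 0.14 * 19 = 2.66; exp(-2.66) = 0.0699482
14.8702 * 0.0699482 = 1.04014
1 + 1.04014 = 2.04014
N = 4523 / 2.04014 = 2217.00 ≈ 2217

2217


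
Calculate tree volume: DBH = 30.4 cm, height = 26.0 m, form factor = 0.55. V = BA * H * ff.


(D/200)^2 = (30.4/200)^2 = 0.152^2 = 0.023104
BA = 3.141593 * 0.023104 = 0.0725834 m^2
V = 0.0725834 * 26.0 * 0.55 = 1.03794 ≈ 1.038 m^3

1.038 m^3


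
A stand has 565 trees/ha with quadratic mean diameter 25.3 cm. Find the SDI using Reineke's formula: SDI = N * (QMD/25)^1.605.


QMD/25 = 25.3/25 = 1.012
(1.012)^1.605 = exp(1.605 * ln(1.012)) = exp(1.605 * 0.0119286) = exp(0.0191454) = 1.01933
SDI = 565 * 1.01933 = 575.921 ≈ 576

576


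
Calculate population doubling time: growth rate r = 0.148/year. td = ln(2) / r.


td = ln(2) / 0.148 = 0.693147 / 0.148 = 4.68343 ≈ 4.7 years

4.7 years


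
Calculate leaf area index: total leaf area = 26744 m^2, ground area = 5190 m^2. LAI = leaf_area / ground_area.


LAI = 26744 / 5190 = 5.1530 ≈ 5.15

5.15


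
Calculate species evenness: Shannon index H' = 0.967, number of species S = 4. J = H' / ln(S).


ln(4) = 1.38629
J = H' / ln(S) = 0.967 / 1.38629 = 0.697545 ≈ 0.6975

0.6975


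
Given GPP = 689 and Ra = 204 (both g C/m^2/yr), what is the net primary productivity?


NPP = GPP - Ra = 689 - 204 = 485 g C/m^2/yr

485 g C/m^2/yr


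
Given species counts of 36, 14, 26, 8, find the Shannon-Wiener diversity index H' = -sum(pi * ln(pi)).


Total N = 36 + 14 + 26 + 8 = 84
Per-species terms:
  p = 36/84 = 0.428571; ln(p) = -0.847299; p*ln(p) = 0.428571 * (-0.847299) = -0.363128
  p = 14/84 = 0.166667; ln(p) = -1.791757; p*ln(p) = 0.166667 * (-1.791757) = -0.298627
  p = 26/84 = 0.309524; ln(p) = -1.172720; p*ln(p) = 0.309524 * (-1.172720) = -0.362985
  p = 8/84 = 0.095238; ln(p) = -2.351376; p*ln(p) = 0.095238 * (-2.351376) = -0.223940
sum(p*ln(p)) = (-0.363128) + (-0.298627) + (-0.362985) + (-0.223940) = -1.248680
H' = -(-1.248680) = 1.248680 ≈ 1.2487

1.2487
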